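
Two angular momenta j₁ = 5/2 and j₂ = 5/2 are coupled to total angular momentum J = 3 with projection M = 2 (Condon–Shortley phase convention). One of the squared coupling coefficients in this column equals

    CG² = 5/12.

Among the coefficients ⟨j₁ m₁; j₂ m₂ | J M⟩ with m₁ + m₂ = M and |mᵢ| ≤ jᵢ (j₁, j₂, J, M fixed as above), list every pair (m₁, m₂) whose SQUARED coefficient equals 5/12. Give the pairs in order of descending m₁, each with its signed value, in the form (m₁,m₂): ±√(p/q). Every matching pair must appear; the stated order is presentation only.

(5/2,-1/2): +√(5/12); (-1/2,5/2): +√(5/12)

Admissible pairs with m₁+m₂ = M = 2: (-1/2,5/2), (1/2,3/2), (3/2,1/2), (5/2,-1/2)
  (m₁,m₂)=(5/2,-1/2): CG² = 5/12, CG = +√(5/12)   ← matches the target
  (m₁,m₂)=(3/2,1/2): CG² = 1/12, CG = −√(1/12)
  (m₁,m₂)=(1/2,3/2): CG² = 1/12, CG = −√(1/12)
  (m₁,m₂)=(-1/2,5/2): CG² = 5/12, CG = +√(5/12)   ← matches the target
Pairs with CG² = 5/12: (5/2,-1/2): +√(5/12); (-1/2,5/2): +√(5/12)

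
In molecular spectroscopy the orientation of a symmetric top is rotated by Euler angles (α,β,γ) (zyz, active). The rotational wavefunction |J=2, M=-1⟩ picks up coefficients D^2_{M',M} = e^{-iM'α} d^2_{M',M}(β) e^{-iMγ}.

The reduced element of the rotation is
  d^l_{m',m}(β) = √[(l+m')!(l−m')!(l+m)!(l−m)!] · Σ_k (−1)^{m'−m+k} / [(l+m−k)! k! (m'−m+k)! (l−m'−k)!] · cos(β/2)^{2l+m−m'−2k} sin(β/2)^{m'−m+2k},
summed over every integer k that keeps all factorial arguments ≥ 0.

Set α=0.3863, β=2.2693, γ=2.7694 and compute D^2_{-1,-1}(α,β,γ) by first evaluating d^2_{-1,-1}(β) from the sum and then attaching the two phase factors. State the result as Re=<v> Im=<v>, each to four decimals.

Re=0.4080 Im=0.0058

D^2_{-1,-1}(0.3863,2.2693,2.7694) = e^{-i·-1·0.3863}·d^2_{-1,-1}(2.2693)·e^{-i·-1·2.7694}. Compute d first:
Half-angle: c=0.422450, s=0.906386. N=√(1·6·1·6)=6.000000
k∈{0,1} keeps every argument non-negative
  k=0: (−1)^0·6.0000/(6)·0.4224^4·0.9064^0 = +0.031849
  k=1: (−1)^1·6.0000/(2)·0.4224^2·0.9064^2 = -0.439843
d^2_{-1,-1}(2.2693) = +0.031849 -0.439843 = -0.407994
Phases: e^{-i·(-1)·0.3863}=+0.926309+0.376764i, e^{-i·(-1)·2.7694}=-0.931532+0.363659i ⇒ D=+0.407953+0.005756i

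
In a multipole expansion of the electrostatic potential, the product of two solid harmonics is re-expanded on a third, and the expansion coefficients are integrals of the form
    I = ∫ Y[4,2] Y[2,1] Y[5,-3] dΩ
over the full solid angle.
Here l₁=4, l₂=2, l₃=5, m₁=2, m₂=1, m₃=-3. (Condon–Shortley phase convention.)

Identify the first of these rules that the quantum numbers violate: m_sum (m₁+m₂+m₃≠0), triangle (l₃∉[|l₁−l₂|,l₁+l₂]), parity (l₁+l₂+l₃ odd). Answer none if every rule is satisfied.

azimuthal sum: 2 + 1 − 3 = 0  ✓
2 ≤ 5 ≤ 6 (triangle on l)  ✓
L = 4 + 2 + 5 = 11 (odd)  ✗

parity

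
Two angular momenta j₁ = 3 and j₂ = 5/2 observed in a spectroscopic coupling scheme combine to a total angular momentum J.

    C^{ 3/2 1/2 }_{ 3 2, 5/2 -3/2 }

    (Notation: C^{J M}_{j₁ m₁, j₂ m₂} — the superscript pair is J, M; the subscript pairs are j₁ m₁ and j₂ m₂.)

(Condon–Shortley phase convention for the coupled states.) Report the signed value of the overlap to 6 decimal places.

-0.218218  (= −√(1/21))

triangle: 4!·2!·1!/8! = 48/40320
(j±m)!: 5!·1!·1!·4!·2!·1! = 5760
prefactor² = (2J+1)·Δ·N² = 192/7
  k=0: +1/(0!·4!·1!·1!·1!·0!) = 1/24
  k=1: −1/(1!·3!·0!·0!·2!·1!) = -1/12
Σ = -1/24  ⇒  CG² = 192/7·(-1/24)² = 1/21
CG = −√(1/21) = -0.218218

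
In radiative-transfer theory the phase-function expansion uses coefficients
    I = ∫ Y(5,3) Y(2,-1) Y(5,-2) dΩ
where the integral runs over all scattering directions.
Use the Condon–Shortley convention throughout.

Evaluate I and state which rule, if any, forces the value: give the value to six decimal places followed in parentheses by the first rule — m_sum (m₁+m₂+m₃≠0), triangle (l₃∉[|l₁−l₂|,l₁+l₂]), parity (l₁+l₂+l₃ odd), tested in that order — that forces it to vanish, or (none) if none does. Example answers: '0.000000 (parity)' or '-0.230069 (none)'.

Rules hold: Σm=0, L=12 even, 3≤5≤7.
N = 11·5·11 = 605
Δ = 2!·8!·2!/13! = 1/38610
Racah Σ t=0..2: t=0:+1/2880 t=1:−1/576 t=2:+1/2880 = -1/960
⇒ 3j(5 2 5; 0 0 0)² = 10/429, sgn +1
Racah Σ t=0..1: t=0:+1/2880 t=1:−1/10080 = 1/4032
⇒ 3j(5 2 5; 3 -1 -2)² = 10/429, sgn -1
4πI² = N·(3j₀)²·(3jₘ)² = 500/1521
I = -1·√(0.328731/4π) = -0.16173926
No selection rule forces the value: the integral is nonzero (none).

-0.161739 (none)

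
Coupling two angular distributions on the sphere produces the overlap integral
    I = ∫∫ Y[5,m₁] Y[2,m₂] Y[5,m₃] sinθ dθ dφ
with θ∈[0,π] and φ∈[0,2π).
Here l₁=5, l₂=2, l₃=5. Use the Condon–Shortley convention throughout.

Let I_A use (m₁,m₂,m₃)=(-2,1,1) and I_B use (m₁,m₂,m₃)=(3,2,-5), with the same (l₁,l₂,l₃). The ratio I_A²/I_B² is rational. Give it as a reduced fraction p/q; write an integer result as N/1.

7/5

Same 5,2,5: normalisation and zero-m 3j drop out of the ratio.
A: Δ: 2! 8! 2! / 13! → 1/38610; sum: t=1:−1/2880 t=2:+1/1440 = 1/2880; 3j²(5 2 5; -2 1 1) = Δ·Π!·Σ² = 7/715  (sign +1)
B: Δ: 2! 8! 2! / 13! → 1/38610; sum: t=2:+1/161280 = 1/161280; 3j²(5 2 5; 3 2 -5) = Δ·Π!·Σ² = 1/143  (sign +1)
I_A²/I_B² = (7/715)/(1/143) = 7/5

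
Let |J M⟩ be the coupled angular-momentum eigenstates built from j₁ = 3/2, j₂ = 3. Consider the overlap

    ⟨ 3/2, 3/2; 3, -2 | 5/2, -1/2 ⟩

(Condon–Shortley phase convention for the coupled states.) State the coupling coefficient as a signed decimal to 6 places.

triangle: 2!×1!×4!/8! = 48/40320
(j±m)!: 3!×0!×1!×5!×2!×3! = 8640
prefactor² = (2J+1)×Δ×N² = 432/7
  k=0: +1/(0!×2!×0!×1!×1!×3!) = 1/12
Σ = 1/12  ⇒  CG² = 432/7×(1/12)² = 3/7
CG = +√(3/7) = +0.654654

+√(3/7) ≈ +0.654654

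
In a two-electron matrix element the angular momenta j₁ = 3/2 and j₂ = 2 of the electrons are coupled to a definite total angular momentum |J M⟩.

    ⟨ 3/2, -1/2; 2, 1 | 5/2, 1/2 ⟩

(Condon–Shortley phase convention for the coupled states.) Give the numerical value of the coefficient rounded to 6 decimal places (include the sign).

−√(5/14) = -0.597614

triangle: 1!·2!·3!/7! = 12/5040
(j±m)!: 1!·2!·3!·1!·3!·2! = 144
prefactor² = (2J+1)·Δ·N² = 72/35
  k=0: +1/(0!·1!·2!·3!·0!·0!) = 1/12
  k=1: −1/(1!·0!·1!·2!·1!·1!) = -1/2
Σ = -5/12  ⇒  CG² = 72/35·(-5/12)² = 5/14
CG = −√(5/14) = -0.597614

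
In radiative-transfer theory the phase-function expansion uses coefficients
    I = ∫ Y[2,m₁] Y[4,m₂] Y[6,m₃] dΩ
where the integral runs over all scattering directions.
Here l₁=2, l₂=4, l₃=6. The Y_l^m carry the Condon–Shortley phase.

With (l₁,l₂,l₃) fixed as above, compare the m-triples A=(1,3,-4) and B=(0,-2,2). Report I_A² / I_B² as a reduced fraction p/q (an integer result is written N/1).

Same 2,4,6: normalisation and zero-m 3j drop out of the ratio.
A: Δ: 0! 4! 8! / 13! → 1/6435; sum: t=0:+1/30240 = 1/30240; 3j²(2 4 6; 1 3 -4) = Δ·Π!·Σ² = 16/429  (sign +1)
B: Δ: 0! 4! 8! / 13! → 1/6435; sum: t=0:+1/5760 = 1/5760; 3j²(2 4 6; 0 -2 2) = Δ·Π!·Σ² = 56/2145  (sign +1)
I_A²/I_B² = (16/429)/(56/2145) = 10/7

10/7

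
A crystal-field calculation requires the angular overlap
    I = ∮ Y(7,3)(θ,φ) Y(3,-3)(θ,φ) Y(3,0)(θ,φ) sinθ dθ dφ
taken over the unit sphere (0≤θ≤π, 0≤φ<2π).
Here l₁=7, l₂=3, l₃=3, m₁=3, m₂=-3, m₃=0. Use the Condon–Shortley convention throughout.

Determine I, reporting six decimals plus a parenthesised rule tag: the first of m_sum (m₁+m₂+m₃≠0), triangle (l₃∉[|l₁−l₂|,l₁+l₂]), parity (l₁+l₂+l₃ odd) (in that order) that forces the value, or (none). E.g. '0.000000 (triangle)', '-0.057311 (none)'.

0.000000 (triangle)

|7−3|≤3≤7+3 violated ⇒ I = 0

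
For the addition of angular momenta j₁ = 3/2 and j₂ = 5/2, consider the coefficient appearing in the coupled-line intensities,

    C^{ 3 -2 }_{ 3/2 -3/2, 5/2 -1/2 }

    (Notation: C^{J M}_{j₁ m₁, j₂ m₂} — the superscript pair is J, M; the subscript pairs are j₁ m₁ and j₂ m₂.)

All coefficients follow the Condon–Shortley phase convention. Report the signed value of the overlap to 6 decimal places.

j₁+j₂−J=1  J+j₁−j₂=2  J−j₁+j₂=4  j₁+j₂+J+1=8
(j₁±m₁, j₂±m₂, J±M) = (0,3,2,3,1,5)
P² = 72
sum k=1..1:
  [1] −1/12 = -1/12
S = -1/12
C² = P²·S² = 1/2 ; C = -0.707107

-0.707107  (= −√(1/2))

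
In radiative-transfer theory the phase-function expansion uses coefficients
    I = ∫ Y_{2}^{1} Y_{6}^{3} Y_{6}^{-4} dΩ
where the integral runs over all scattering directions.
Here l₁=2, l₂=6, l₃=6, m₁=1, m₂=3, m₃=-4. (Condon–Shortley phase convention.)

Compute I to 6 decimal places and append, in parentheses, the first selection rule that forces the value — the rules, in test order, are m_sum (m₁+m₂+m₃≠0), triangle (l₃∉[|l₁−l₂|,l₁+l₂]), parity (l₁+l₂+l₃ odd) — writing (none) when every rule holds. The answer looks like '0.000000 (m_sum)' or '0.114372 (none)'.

m-sum 0 ✓  L=14 even ✓  4≤6≤8 ✓
Π(2lᵢ+1) = 5×13×13 = 845
triangle coeff Δ(2,6,6) = 1/90090
Σ_t [0,2]: t=0:+1/69120 t=1:−1/14400 t=2:+1/69120 = -7/172800
(3j)²=14/715 [(2 6 6; 0 0 0)], sign=-1
Σ_t [0,1]: t=0:+1/725760 t=1:−1/161280 = -1/207360
(3j)²=7/286 [(2 6 6; 1 3 -4)], sign=-1
⇒ 4πI² = 49/121
I = (+1)√(49/121/(4π)) = 0.17951487
No selection rule forces the value: the integral is nonzero (none).

0.179515 (none)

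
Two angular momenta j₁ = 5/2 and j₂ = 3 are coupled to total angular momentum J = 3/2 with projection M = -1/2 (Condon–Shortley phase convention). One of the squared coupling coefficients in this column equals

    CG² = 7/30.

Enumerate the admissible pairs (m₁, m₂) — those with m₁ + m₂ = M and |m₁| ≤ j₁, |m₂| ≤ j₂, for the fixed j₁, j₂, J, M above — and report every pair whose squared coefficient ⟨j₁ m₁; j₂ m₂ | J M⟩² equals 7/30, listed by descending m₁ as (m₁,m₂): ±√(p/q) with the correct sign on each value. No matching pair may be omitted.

(-3/2,1): −√(7/30)

Admissible pairs with m₁+m₂ = M = -1/2: (-5/2,2), (-3/2,1), (-1/2,0), (1/2,-1), (3/2,-2), (5/2,-3)
  (m₁,m₂)=(5/2,-3): CG² = 5/14, CG = +√(5/14)
  (m₁,m₂)=(3/2,-2): CG² = 1/21, CG = −√(1/21)
  (m₁,m₂)=(1/2,-1): CG² = 1/105, CG = −√(1/105)
  (m₁,m₂)=(-1/2,0): CG² = 4/35, CG = +√(4/35)
  (m₁,m₂)=(-3/2,1): CG² = 7/30, CG = −√(7/30)   ← matches the target
  (m₁,m₂)=(-5/2,2): CG² = 5/21, CG = +√(5/21)
Pairs with CG² = 7/30: (-3/2,1): −√(7/30)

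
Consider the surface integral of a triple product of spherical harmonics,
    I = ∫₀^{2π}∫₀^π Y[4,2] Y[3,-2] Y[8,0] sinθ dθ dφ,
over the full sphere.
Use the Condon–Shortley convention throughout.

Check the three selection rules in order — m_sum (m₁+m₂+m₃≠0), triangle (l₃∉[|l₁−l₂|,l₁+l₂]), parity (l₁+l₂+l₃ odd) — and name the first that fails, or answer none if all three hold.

triangle

m₁+m₂+m₃ = 2 − 2 + 0 = 0  ✓
triangle: need |l₁−l₂| ≤ l₃ ≤ l₁+l₂ = [1,7]; l₃=8 is outside  ✗
parity: l₁+l₂+l₃ = 15 is odd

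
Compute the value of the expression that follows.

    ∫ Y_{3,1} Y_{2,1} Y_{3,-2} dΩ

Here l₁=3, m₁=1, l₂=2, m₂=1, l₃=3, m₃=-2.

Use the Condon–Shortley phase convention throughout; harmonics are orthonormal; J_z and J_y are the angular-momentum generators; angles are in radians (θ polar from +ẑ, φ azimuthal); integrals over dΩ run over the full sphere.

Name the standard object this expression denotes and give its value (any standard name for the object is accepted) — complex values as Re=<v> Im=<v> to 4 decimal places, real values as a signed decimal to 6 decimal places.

This is a Gaunt coefficient — the integral of a triple product of spherical harmonics over the sphere.
Checks pass: Σm=0; 8 even; l₃=3∈[1,5].
(2·3+1)(2·2+1)(2·3+1) = 245
Δ: 2! 4! 2! / 9! → 1/3780
sum: t=0:+1/24 t=1:−1/4 t=2:+1/24 = -1/6
3j²(3 2 3; 0 0 0) = Δ·Π!·Σ² = 4/105  (sign +1)
sum: t=1:−1/12 t=2:+1/48 = -1/16
3j²(3 2 3; 1 1 -2) = Δ·Π!·Σ² = 1/28  (sign +1)
combine: 4πI² = 245·4/105·1/28 = 1/3
take √, sign +1: I = 0.16286750

Gaunt coefficient, +0.162868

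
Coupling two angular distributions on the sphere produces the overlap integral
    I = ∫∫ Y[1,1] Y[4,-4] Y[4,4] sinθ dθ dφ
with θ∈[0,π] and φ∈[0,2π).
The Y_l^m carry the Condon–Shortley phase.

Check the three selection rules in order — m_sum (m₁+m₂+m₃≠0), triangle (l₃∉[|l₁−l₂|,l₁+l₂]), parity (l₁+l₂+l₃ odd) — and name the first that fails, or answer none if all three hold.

m_sum

m₁+m₂+m₃ = 1 − 4 + 4 = 1  ✗
triangle: |1−4|=3 ≤ l₃=4 ≤ 1+4=5
parity: l₁+l₂+l₃ = 9 is odd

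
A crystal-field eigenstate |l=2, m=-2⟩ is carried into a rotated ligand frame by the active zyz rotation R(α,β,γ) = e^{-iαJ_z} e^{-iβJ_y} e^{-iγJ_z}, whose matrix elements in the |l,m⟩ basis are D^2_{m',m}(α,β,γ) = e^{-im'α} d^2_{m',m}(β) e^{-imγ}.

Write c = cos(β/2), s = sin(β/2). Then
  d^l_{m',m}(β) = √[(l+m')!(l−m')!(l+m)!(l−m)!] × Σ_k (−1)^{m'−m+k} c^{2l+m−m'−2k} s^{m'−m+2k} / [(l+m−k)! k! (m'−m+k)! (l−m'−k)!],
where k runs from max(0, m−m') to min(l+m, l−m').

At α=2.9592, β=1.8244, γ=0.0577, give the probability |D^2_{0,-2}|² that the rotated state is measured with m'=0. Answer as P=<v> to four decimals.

First d^2_{0,-2}(β=1.8244), then the phase factors e^{-i(0)α} and e^{-i(-2)γ}:
c=cos(1.824400/2)=0.612007, s=sin(1.824400/2)=0.790852; N=√[2·2·1·24]=9.797959
The bounds max(0,m−m')=0 and min(l+m,l−m')=0 give 1 term
  k=0: (−1)^2·9.7980/(4)·0.6120^2·0.7909^2 = +0.573825
d^2_{0,-2}(1.8244) = +0.573825
|D^2_{0,-2}|² = |d^2_{0,-2}(β)|² = (+0.573825)² = 0.329275 (the z-rotation phases have unit modulus)

P=0.3293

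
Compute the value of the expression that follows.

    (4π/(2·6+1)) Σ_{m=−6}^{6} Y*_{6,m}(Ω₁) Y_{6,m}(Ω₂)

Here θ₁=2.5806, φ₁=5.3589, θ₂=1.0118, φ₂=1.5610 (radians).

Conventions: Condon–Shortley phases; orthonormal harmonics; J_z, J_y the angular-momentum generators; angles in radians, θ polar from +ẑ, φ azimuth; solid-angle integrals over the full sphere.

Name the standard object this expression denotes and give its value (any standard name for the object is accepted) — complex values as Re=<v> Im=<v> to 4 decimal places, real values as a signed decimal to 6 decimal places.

Legendre polynomial (addition theorem), -0.400140

This sum is the spherical-harmonic addition theorem: it equals the Legendre polynomial P_l(cos γ) of the angle γ between the two directions.
Addition theorem: P_6(cos γ) = (4π/13) Σ_m Y*_{lm}(Ω₁) Y_{lm}(Ω₂), m = −6…6:
  m=-6: Y*=(0.008109, 0.007367)  Y=(-0.179059, -0.010537)  product (-0.001374, -0.001404)
  m=-5: Y*=(0.005486, -0.060149)  Y=(0.019031, -0.388221)  product (-0.023247, -0.003275)
  m=-4: Y*=(-0.167244, 0.103819)  Y=(0.385616, 0.015118)  product (-0.066062, 0.037506)
  m=-3: Y*=(0.378580, 0.146287)  Y=(-0.000580, 0.019739)  product (-0.003107, 0.007388)
  m=-2: Y*=(-0.127849, -0.448364)  Y=(0.339870, 0.006660)  product (-0.040466, -0.153237)
  m=-1: Y*=(-0.050759, 0.067257)  Y=(-0.001501, 0.153217)  product (-0.010229, -0.007878)
  m=+0: Y*=(-0.413614, -0.000000)  Y=(0.302163, 0.000000)  product (-0.124979, -0.000000)
  m=+1: Y*=(0.050759, 0.067257)  Y=(0.001501, 0.153217)  product (-0.010229, 0.007878)
  m=+2: Y*=(-0.127849, 0.448364)  Y=(0.339870, -0.006660)  product (-0.040466, 0.153237)
  m=+3: Y*=(-0.378580, 0.146287)  Y=(0.000580, 0.019739)  product (-0.003107, -0.007388)
  m=+4: Y*=(-0.167244, -0.103819)  Y=(0.385616, -0.015118)  product (-0.066062, -0.037506)
  m=+5: Y*=(-0.005486, -0.060149)  Y=(-0.019031, -0.388221)  product (-0.023247, 0.003275)
  m=+6: Y*=(0.008109, -0.007367)  Y=(-0.179059, 0.010537)  product (-0.001374, 0.001404)
Σ over m = (-0.413948, -0.000000); ×(4π/13) → (-0.400140, -0.000000). Real part: -0.400140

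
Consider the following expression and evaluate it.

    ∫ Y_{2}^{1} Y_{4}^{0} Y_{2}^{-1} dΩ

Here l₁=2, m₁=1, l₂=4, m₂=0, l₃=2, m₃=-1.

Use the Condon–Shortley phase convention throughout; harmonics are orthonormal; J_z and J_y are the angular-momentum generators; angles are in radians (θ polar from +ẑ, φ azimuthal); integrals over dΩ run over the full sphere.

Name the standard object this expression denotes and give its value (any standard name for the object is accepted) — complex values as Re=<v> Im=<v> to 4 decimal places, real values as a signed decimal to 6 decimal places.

This is a Gaunt coefficient — the integral of a triple product of spherical harmonics over the sphere.
Checks pass: Σm=0; 8 even; l₃=2∈[2,6].
(2·2+1)(2·4+1)(2·2+1) = 225
Δ: 4! 0! 4! / 9! → 1/630
sum: t=2:+1/16 = 1/16
3j²(2 4 2; 0 0 0) = Δ·Π!·Σ² = 2/35  (sign +1)
sum: t=1:−1/36 = -1/36
3j²(2 4 2; 1 0 -1) = Δ·Π!·Σ² = 8/315  (sign +1)
combine: 4πI² = 225·2/35·8/315 = 16/49
take √, sign +1: I = 0.16119702

Gaunt coefficient, +0.161197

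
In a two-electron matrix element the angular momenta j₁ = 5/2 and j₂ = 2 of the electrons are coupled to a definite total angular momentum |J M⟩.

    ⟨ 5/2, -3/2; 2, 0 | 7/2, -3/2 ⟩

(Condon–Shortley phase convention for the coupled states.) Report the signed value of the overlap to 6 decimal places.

j₁+j₂−J=1  J+j₁−j₂=4  J−j₁+j₂=3  j₁+j₂+J+1=9
(j₁±m₁, j₂±m₂, J±M) = (1,4,2,2,2,5)
P² = 512/7
sum k=0..1:
  [0] +1/48 = 1/48
  [1] −1/12 = -1/12
S = -1/16
C² = P²·S² = 2/7 ; C = -0.534522

-0.534522  (= −√(2/7))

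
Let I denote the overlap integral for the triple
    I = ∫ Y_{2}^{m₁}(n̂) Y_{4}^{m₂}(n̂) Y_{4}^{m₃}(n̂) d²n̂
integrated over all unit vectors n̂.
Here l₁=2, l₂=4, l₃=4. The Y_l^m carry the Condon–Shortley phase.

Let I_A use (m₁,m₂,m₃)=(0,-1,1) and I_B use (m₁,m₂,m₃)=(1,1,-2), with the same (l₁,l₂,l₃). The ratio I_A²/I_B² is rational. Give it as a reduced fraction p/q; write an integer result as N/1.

l's match ⇒ only the (l;m) 3-j factors differ between A and B.
A: triangle coeff Δ(2,4,4) = 1/13860; Σ_t [0,2]: t=0:+1/144 t=1:−1/48 t=2:+1/480 = -17/1440; (3j)²=289/13860 [(2 4 4; 0 -1 1)], sign=+1
B: triangle coeff Δ(2,4,4) = 1/13860; Σ_t [0,1]: t=0:+1/240 t=1:−1/96 = -1/160; (3j)²=27/1540 [(2 4 4; 1 1 -2)], sign=-1
I_A²/I_B² = (289/13860)/(27/1540) = 289/243

289/243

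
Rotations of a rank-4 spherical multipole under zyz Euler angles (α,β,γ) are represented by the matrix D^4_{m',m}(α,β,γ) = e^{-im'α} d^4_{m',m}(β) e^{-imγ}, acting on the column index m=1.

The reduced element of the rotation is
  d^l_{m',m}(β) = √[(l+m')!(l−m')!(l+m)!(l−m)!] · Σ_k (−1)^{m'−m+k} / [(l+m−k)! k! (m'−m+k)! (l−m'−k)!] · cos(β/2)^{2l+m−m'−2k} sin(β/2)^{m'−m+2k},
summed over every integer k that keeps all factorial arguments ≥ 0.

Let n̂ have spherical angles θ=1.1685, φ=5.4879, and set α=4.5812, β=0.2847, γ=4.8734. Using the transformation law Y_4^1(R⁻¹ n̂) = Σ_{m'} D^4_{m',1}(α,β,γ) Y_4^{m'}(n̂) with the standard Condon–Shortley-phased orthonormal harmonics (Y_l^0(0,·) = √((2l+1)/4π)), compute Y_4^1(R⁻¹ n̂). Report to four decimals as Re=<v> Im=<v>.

Re=-0.1628 Im=0.1374

Need the full column D^4_{m',1} for m'=−4..4 at α=4.5812, β=0.2847, γ=4.8734.
cos(β/2)=0.989885, sin(β/2)=0.141870
d^4_{-4,1}: single k=5 term ⇒ +0.000417;  D = +0.000264+0.000323i
d^4_{-3,1}: k∈[4..5] ⇒ +0.005145 -0.000063 = +0.005082;  D = -0.004320+0.002676i
d^4_{-2,1}: k∈[3..5] ⇒ +0.038380 -0.001183 +0.000005 = +0.037203;  D = -0.015285-0.033918i
d^4_{-1,1}: k∈[2..5] ⇒ +0.189360 -0.011669 +0.000120 -0.000000 = +0.177811;  D = +0.170274-0.051220i
d^4_{0,1}: k∈[1..4] ⇒ +0.590880 -0.072822 +0.001496 -0.000005 = +0.519549;  D = +0.083292+0.512829i
d^4_{1,1}: k∈[0..3] ⇒ +0.921890 -0.284040 +0.011669 -0.000080 = +0.649438;  D = -0.649150+0.019365i
d^4_{2,1}: k∈[0..2] ⇒ -0.560558 +0.057570 -0.000788 = -0.503775;  D = -0.050979+0.501189i
d^4_{3,1}: k∈[0..1] ⇒ +0.150300 -0.005145 = +0.145155;  D = +0.141247+0.033453i
d^4_{4,1}: single k=0 term ⇒ -0.020309;  D = +0.007225-0.018980i
Y_4^{m'}(θ=1.1685,φ=5.4879) and Σ D·Y over m':
  (+0.0003+0.0003i)·(-0.3170-0.0125i)  (-0.0043+0.0027i)·(-0.2779+0.2619i)  (-0.0153-0.0339i)·(-0.0004+0.0207i)  (+0.1703-0.0512i)·(-0.2299-0.2345i)  (+0.0833+0.5128i)·(-0.0821+0.0000i)  (-0.6491+0.0194i)·(+0.2299-0.2345i)  (-0.0510+0.5012i)·(-0.0004-0.0207i)  (+0.1412+0.0335i)·(+0.2779+0.2619i)  (+0.0072-0.0190i)·(-0.3170+0.0125i)
Y_4^1(R⁻¹ n̂) = -0.162759+0.137370i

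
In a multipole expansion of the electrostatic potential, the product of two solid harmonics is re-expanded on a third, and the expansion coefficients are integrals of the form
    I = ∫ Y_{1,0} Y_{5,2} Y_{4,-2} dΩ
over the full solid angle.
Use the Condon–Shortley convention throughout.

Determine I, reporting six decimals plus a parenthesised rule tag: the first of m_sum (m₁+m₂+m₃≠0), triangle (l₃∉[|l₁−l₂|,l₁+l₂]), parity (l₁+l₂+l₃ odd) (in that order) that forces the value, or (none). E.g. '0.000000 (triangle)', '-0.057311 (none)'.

0.225034 (none)

Checks pass: Σm=0; 10 even; l₃=4∈[4,6].
(2·1+1)(2·5+1)(2·4+1) = 297
Δ: 2! 0! 8! / 11! → 1/495
sum: t=1:−1/576 = -1/576
3j²(1 5 4; 0 0 0) = Δ·Π!·Σ² = 5/99  (sign -1)
sum: t=1:−1/1440 = -1/1440
3j²(1 5 4; 0 2 -2) = Δ·Π!·Σ² = 7/165  (sign -1)
combine: 4πI² = 297·5/99·7/165 = 7/11
take √, sign +1: I = 0.22503380
No selection rule forces the value: the integral is nonzero (none).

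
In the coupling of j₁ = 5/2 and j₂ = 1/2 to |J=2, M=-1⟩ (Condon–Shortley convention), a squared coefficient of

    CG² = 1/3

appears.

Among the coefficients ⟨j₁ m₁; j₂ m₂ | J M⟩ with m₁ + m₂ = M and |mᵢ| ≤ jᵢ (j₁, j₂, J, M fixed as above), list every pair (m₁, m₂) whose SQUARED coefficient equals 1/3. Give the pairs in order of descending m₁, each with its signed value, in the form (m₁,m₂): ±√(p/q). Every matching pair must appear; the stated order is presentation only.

Admissible pairs with m₁+m₂ = M = -1: (-3/2,1/2), (-1/2,-1/2)
  (m₁,m₂)=(-1/2,-1/2): CG² = 1/3, CG = +√(1/3)   ← matches the target
  (m₁,m₂)=(-3/2,1/2): CG² = 2/3, CG = −√(2/3)
Pairs with CG² = 1/3: (-1/2,-1/2): +√(1/3)

(-1/2,-1/2): +√(1/3)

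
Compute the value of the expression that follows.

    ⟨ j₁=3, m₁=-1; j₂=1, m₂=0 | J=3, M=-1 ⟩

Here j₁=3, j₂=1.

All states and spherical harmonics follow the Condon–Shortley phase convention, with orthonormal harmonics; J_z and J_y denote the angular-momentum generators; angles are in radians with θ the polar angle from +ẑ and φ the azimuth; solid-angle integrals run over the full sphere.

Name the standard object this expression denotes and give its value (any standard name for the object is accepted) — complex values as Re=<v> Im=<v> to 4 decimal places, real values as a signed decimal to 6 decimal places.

This is a Clebsch–Gordan (vector-coupling) coefficient.
triangle: 1!*5!*1!/8! = 120/40320
(j±m)!: 2!*4!*1!*1!*2!*4! = 2304
prefactor² = (2J+1)*Δ*N² = 48
  k=0: +1/(0!*1!*4!*1!*1!*0!) = 1/24
  k=1: −1/(1!*0!*3!*0!*2!*1!) = -1/12
Σ = -1/24  ⇒  CG² = 48*(-1/24)² = 1/12
CG = −√(1/12) = -0.288675

Clebsch–Gordan coefficient, −√(1/12) ≈ -0.288675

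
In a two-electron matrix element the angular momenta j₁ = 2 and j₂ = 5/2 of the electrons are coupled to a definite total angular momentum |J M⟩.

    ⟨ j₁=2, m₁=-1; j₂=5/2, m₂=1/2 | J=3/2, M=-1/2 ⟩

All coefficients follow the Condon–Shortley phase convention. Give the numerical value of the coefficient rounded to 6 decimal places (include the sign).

j₁+j₂−J=3  J+j₁−j₂=1  J−j₁+j₂=2  j₁+j₂+J+1=7
(j₁±m₁, j₂±m₂, J±M) = (1,3,3,2,1,2)
P² = 48/35
sum k=2..3:
  [2] +1/2 = 1/2
  [3] −1/12 = -1/12
S = 5/12
C² = P²·S² = 5/21 ; C = +0.487950

+0.487950  (= +√(5/21))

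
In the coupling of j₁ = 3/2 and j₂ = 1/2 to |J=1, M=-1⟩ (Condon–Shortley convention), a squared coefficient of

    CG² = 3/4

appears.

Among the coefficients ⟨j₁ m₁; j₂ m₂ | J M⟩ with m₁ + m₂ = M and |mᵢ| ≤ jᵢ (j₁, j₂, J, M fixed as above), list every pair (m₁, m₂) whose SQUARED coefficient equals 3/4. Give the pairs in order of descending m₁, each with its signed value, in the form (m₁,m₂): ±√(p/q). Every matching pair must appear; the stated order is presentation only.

Admissible pairs with m₁+m₂ = M = -1: (-3/2,1/2), (-1/2,-1/2)
  (m₁,m₂)=(-1/2,-1/2): CG² = 1/4, CG = +√(1/4)
  (m₁,m₂)=(-3/2,1/2): CG² = 3/4, CG = −√(3/4)   ← matches the target
Pairs with CG² = 3/4: (-3/2,1/2): −√(3/4)

(-3/2,1/2): −√(3/4)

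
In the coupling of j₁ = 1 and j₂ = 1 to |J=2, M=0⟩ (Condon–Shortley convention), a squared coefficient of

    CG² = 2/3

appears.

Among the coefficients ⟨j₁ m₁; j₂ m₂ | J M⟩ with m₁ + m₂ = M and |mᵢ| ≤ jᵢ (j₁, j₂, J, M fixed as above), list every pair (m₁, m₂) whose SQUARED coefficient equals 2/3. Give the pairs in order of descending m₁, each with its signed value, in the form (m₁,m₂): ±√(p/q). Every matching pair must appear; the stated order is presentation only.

(0,0): +√(2/3)

Admissible pairs with m₁+m₂ = M = 0: (-1,1), (0,0), (1,-1)
  (m₁,m₂)=(1,-1): CG² = 1/6, CG = +√(1/6)
  (m₁,m₂)=(0,0): CG² = 2/3, CG = +√(2/3)   ← matches the target
  (m₁,m₂)=(-1,1): CG² = 1/6, CG = +√(1/6)
Pairs with CG² = 2/3: (0,0): +√(2/3)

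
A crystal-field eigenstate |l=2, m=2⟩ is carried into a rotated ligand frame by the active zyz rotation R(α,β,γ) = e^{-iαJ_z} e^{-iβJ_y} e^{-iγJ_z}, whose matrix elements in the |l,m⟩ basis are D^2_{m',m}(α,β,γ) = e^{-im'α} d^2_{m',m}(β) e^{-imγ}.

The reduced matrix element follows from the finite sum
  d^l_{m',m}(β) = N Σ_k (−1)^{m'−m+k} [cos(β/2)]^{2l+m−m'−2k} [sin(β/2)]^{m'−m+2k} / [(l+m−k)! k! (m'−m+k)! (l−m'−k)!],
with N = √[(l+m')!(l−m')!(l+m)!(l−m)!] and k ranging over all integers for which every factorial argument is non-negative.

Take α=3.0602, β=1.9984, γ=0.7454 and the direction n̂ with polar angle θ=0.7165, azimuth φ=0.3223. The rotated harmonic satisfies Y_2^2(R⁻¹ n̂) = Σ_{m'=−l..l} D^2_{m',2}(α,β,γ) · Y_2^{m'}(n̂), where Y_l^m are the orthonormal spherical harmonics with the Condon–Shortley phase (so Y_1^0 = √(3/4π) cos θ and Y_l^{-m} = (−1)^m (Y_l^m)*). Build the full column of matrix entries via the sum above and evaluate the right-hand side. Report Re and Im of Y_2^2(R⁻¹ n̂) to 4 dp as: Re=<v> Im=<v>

Need the full column D^2_{m',2} for m'=−2..2 at α=3.0602, β=1.9984, γ=0.7454.
cos(β/2)=0.540975, sin(β/2)=0.841038
d^2_{-2,2}: single k=4 term ⇒ +0.500338;  D = -0.041375-0.498624i
d^2_{-1,2}: single k=3 term ⇒ +0.643658;  D = +0.000899+0.643657i
d^2_{0,2}: single k=2 term ⇒ +0.507063;  D = +0.040520-0.505442i
d^2_{1,2}: single k=1 term ⇒ +0.266304;  D = -0.042792+0.262844i
d^2_{2,2}: single k=0 term ⇒ +0.085647;  D = +0.020590-0.083135i
Y_2^{m'}(θ=0.7165,φ=0.3223) and Σ D·Y over m':
  (-0.0414-0.4986i)·(+0.1332-0.1001i)  (+0.0009+0.6437i)·(+0.3629-0.1212i)  (+0.0405-0.5054i)·(+0.2227+0.0000i)  (-0.0428+0.2628i)·(-0.3629-0.1212i)  (+0.0206-0.0831i)·(+0.1332+0.1001i)
Y_2^2(R⁻¹ n̂) = +0.090377-0.040546i

Re=0.0904 Im=-0.0405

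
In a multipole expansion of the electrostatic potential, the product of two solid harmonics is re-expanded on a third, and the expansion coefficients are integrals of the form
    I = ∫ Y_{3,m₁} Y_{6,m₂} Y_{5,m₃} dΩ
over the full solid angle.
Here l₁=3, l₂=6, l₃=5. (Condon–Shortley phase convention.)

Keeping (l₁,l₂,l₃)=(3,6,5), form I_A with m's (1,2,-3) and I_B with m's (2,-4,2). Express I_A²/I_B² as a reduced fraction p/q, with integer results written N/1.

Shared (l₁,l₂,l₃)=(3,6,5): N and (l;000)² cancel in I_A²/I_B².
A: Δ = 4!·2!·8!/15! = 1/675675; Racah Σ t=0..2: t=0:+1/1935360 t=1:−1/30240 t=2:+1/11520 = 1/18432; ⇒ 3j(3 6 5; 1 2 -3)² = 7/429, sgn +1
B: Δ = 4!·2!·8!/15! = 1/675675; Racah Σ t=0..1: t=0:+1/34560 t=1:−1/60480 = 1/80640; ⇒ 3j(3 6 5; 2 -4 2)² = 6/1001, sgn -1
I_A²/I_B² = (7/429)/(6/1001) = 49/18

49/18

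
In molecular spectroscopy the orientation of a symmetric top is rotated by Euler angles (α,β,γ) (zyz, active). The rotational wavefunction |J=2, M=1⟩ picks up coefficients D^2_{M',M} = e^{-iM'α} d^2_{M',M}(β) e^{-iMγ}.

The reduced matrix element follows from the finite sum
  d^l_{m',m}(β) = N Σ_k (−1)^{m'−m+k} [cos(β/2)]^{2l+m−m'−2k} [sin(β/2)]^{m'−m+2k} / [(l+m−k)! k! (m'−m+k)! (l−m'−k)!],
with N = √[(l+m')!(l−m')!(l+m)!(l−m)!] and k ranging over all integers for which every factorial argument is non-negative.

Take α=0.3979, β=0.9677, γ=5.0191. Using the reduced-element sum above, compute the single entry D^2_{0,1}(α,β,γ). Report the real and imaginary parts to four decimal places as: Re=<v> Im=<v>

First d^2_{0,1}(β=0.9677), then the phase factors e^{-i(0)α} and e^{-i(1)γ}:
c=cos(0.967700/2)=0.885211, s=sin(0.967700/2)=0.465191; N=√[2·2·6·1]=4.898979
Admissible k: 1..2 (factorial args all ≥0)
  k=1: (−1)^0·4.8990/(2)·0.8852^3·0.4652^1 = +0.790399
  k=2: (−1)^1·4.8990/(2)·0.8852^1·0.4652^3 = -0.218281
d^2_{0,1}(0.9677) = +0.790399 -0.218281 = +0.572118
D = (+1.000000+0.000000i)·(+0.572118)·(+0.301925+0.953332i) = +0.172737+0.545418i

Re=0.1727 Im=0.5454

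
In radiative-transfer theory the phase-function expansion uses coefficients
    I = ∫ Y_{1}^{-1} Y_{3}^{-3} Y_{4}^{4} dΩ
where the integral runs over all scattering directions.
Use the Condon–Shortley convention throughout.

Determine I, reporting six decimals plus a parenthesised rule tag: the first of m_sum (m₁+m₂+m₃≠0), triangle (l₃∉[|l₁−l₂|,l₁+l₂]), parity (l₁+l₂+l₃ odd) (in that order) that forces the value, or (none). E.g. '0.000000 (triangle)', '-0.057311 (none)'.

0.325735 (none)

m-sum 0 ✓  L=8 even ✓  2≤4≤4 ✓
Π(2lᵢ+1) = 3×7×9 = 189
triangle coeff Δ(1,3,4) = 1/252
Σ_t [0,0]: t=0:+1/36 = 1/36
(3j)²=4/63 [(1 3 4; 0 0 0)], sign=+1
Σ_t [0,0]: t=0:+1/1440 = 1/1440
(3j)²=1/9 [(1 3 4; -1 -3 4)], sign=+1
⇒ 4πI² = 4/3
I = (+1)√(4/3/(4π)) = 0.32573501
No selection rule forces the value: the integral is nonzero (none).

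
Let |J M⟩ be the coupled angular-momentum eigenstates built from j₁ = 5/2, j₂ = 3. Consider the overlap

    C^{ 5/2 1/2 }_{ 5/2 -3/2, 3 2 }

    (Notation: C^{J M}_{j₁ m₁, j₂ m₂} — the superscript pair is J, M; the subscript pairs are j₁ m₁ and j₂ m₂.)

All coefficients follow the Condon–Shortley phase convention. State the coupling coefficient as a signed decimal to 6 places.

√[6·3!2!3!/9! · 1!4!5!1!3!2!] = √(288/7)
  +(−1)^2/∏(2,1,2,3,0,0)! = 1/24  (running 1/24)
  +(−1)^3/∏(3,0,1,2,1,1)! = -1/12  (running -1/24)
⟨..|..⟩ = √(288/7)·(-1/24) = -0.267261

−√(1/14) = -0.267261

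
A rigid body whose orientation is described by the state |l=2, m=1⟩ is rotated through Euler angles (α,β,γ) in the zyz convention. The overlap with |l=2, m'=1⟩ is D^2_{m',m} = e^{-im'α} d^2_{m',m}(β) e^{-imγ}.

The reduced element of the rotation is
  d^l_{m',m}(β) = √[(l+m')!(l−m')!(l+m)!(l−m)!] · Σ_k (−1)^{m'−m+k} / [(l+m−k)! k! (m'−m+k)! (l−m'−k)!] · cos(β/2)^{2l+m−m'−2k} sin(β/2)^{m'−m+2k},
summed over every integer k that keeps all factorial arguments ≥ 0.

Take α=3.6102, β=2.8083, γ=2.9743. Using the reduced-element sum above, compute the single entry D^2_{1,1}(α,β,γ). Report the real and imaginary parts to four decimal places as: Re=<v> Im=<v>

First d^2_{1,1}(β=2.8083), then the phase factors e^{-i(1)α} and e^{-i(1)γ}:
With c≡cos(β/2)=0.165876 and s≡sin(β/2)=0.986147, N=[6·1·6·1]^{1/2}=6.000000
Admissible k: 0..1 (factorial args all ≥0)
  k=0: (−1)^0·6.0000/(6)·0.1659^4·0.9861^0 = +0.000757
  k=1: (−1)^1·6.0000/(2)·0.1659^2·0.9861^2 = -0.080273
d^2_{1,1}(2.8083) = +0.000757 -0.080273 = -0.079516
Attach z-rotation phases: D = e^{-i(1)(3.6102)}·(-0.079516)·e^{-i(1)(2.9743)} = -0.075934+0.023599i

Re=-0.0759 Im=0.0236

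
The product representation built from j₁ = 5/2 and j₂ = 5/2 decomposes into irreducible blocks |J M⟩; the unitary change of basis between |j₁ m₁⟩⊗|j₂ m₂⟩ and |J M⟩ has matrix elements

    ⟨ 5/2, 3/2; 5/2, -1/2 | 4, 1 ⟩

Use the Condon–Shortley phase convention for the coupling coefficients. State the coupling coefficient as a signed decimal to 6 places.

+√(5/14) ≈ +0.597614

triangle: 1!·4!·4!/10! = 576/3628800
(j±m)!: 4!·1!·2!·3!·5!·3! = 207360
prefactor² = (2J+1)·Δ·N² = 10368/35
  k=0: +1/(0!·1!·1!·2!·3!·2!) = 1/24
  k=1: −1/(1!·0!·0!·1!·4!·3!) = -1/144
Σ = 5/144  ⇒  CG² = 10368/35·(5/144)² = 5/14
CG = +√(5/14) = +0.597614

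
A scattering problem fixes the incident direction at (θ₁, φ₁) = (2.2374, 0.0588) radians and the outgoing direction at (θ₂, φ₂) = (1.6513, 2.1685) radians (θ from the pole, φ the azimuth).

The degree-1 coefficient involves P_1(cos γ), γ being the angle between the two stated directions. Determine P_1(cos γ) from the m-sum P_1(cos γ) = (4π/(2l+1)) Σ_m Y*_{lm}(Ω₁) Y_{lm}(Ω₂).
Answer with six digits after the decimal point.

Term-by-term m-sum for l=1 (normalisation 4π/3 = 4.188790):
  term(m=-1) = -0.047988-0.080256i   from Y*(Ω₁)=+0.271064+0.015957i, Y(Ω₂)=-0.193796-0.284671i
  term(m=+0) = +0.011871+0.000000i   from Y*(Ω₁)=-0.302113-0.000000i, Y(Ω₂)=-0.039292+0.000000i
  term(m=+1) = -0.047988+0.080256i   from Y*(Ω₁)=-0.271064+0.015957i, Y(Ω₂)=+0.193796-0.284671i
Σ over m = -0.084106+0.000000i; ×(4π/3) → -0.352304+0.000000i. Real part: -0.352304

-0.352304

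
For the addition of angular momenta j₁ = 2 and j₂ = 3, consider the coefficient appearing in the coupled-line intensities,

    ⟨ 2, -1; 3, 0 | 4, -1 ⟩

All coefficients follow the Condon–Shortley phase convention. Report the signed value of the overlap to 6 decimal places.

-0.462910  (= −√(3/14))

√[9·1!3!5!/10! · 1!3!3!3!3!5!] = √(1944/7)
  +(−1)^0/∏(0,1,3,3,0,2)! = 1/72  (running 1/72)
  +(−1)^1/∏(1,0,2,2,1,3)! = -1/24  (running -1/36)
⟨..|..⟩ = √(1944/7)·(-1/36) = -0.462910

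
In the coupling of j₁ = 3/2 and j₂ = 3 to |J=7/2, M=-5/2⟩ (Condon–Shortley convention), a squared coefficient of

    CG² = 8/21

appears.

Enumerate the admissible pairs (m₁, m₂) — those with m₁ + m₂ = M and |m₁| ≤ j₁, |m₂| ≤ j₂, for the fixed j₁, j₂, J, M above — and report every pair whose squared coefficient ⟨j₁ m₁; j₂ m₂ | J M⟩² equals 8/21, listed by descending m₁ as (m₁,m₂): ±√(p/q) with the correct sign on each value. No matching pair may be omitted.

Admissible pairs with m₁+m₂ = M = -5/2: (-3/2,-1), (-1/2,-2), (1/2,-3)
  (m₁,m₂)=(1/2,-3): CG² = 8/21, CG = +√(8/21)   ← matches the target
  (m₁,m₂)=(-1/2,-2): CG² = 1/7, CG = +√(1/7)
  (m₁,m₂)=(-3/2,-1): CG² = 10/21, CG = −√(10/21)
Pairs with CG² = 8/21: (1/2,-3): +√(8/21)

(1/2,-3): +√(8/21)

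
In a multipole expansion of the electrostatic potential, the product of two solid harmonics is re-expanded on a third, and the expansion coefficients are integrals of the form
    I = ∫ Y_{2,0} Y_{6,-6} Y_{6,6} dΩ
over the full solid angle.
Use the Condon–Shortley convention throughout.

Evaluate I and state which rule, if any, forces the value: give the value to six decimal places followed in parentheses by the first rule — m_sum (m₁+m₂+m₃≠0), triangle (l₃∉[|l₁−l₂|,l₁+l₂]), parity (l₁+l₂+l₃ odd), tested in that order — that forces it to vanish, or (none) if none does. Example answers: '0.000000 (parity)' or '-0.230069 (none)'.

-0.252313 (none)

m-sum 0 ✓  L=14 even ✓  4≤6≤8 ✓
Π(2lᵢ+1) = 5×13×13 = 845
triangle coeff Δ(2,6,6) = 1/90090
Σ_t [0,2]: t=0:+1/69120 t=1:−1/14400 t=2:+1/69120 = -7/172800
(3j)²=14/715 [(2 6 6; 0 0 0)], sign=-1
Σ_t [0,0]: t=0:+1/14515200 = 1/14515200
(3j)²=22/455 [(2 6 6; 0 -6 6)], sign=+1
⇒ 4πI² = 4/5
I = (-1)√(4/5/(4π)) = -0.25231325
No selection rule forces the value: the integral is nonzero (none).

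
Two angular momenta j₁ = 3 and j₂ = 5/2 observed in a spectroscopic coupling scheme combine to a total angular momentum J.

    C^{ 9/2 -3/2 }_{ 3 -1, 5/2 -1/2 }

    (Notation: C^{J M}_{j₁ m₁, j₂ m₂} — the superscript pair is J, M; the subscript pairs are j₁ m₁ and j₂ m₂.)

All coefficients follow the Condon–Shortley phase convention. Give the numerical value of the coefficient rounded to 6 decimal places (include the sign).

−√(5/231) ≈ -0.147122

√[10·1!5!4!/11! · 2!4!2!3!3!6!] = √(138240/77)
  +(−1)^0/∏(0,1,4,2,1,2)! = 1/96  (running 1/96)
  +(−1)^1/∏(1,0,3,1,2,3)! = -1/72  (running -1/288)
⟨..|..⟩ = √(138240/77)·(-1/288) = -0.147122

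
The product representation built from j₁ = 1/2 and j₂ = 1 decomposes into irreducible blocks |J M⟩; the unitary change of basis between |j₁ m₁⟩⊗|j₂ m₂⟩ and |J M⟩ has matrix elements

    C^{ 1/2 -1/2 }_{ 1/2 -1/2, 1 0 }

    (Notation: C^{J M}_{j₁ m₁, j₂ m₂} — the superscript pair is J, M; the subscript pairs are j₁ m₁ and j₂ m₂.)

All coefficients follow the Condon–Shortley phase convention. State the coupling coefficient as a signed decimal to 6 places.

j₁+j₂−J=1  J+j₁−j₂=0  J−j₁+j₂=1  j₁+j₂+J+1=3
(j₁±m₁, j₂±m₂, J±M) = (0,1,1,1,0,1)
P² = 1/3
sum k=1..1:
  [1] −1/1 = -1
S = -1
C² = P²·S² = 1/3 ; C = -0.577350

-0.577350  (= −√(1/3))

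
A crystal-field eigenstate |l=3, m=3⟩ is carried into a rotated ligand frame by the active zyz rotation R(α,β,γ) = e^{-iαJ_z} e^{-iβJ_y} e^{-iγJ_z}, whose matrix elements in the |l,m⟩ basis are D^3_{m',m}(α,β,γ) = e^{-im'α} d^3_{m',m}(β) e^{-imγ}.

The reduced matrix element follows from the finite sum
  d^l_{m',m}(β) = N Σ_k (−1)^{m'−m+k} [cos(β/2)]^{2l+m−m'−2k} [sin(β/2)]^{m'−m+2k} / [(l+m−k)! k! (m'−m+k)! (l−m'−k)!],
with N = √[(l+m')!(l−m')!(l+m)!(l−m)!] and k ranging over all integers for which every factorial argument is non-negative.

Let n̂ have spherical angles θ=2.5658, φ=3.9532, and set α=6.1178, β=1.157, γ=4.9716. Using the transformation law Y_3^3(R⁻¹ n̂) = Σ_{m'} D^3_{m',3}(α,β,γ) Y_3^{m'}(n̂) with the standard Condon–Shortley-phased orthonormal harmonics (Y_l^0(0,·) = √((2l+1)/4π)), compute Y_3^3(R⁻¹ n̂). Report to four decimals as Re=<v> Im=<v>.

Re=0.1037 Im=-0.1755

Need the full column D^3_{m',3} for m'=−3..3 at α=6.1178, β=1.1570, γ=4.9716.
cos(β/2)=0.837284, sin(β/2)=0.546769
d^3_{-3,3}: single k=6 term ⇒ +0.026719;  D = -0.025549-0.007820i
d^3_{-2,3}: single k=5 term ⇒ +0.100223;  D = -0.089698-0.044708i
d^3_{-1,3}: single k=4 term ⇒ +0.242664;  D = -0.196396-0.142528i
d^3_{0,3}: single k=3 term ⇒ +0.429085;  D = -0.301044-0.305756i
d^3_{1,3}: single k=2 term ⇒ +0.569041;  D = -0.327033-0.465679i
d^3_{2,3}: single k=1 term ⇒ +0.551115;  D = -0.238158-0.497000i
d^3_{3,3}: single k=0 term ⇒ +0.344537;  D = -0.095704-0.330978i
Y_3^{m'}(θ=2.5658,φ=3.9532) and Σ D·Y over m':
  (-0.0255-0.0078i)·(+0.0512+0.0437i)  (-0.0897-0.0447i)·(+0.0133+0.2538i)  (-0.1964-0.1425i)·(-0.3049+0.3214i)  (-0.3010-0.3058i)·(-0.1620+0.0000i)  (-0.3270-0.4657i)·(+0.3049+0.3214i)  (-0.2382-0.4970i)·(+0.0133-0.2538i)  (-0.0957-0.3310i)·(-0.0512+0.0437i)
Y_3^3(R⁻¹ n̂) = +0.103651-0.175508i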